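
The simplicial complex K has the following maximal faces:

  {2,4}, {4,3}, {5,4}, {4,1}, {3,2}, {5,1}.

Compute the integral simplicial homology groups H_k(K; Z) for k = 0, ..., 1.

H_0 = Z,  H_1 = Z^2.

Take the total order 1 < 2 < 3 < 4 < 5 on the vertex set. Then K (dimension 1) consists of the simplices:

  0-simplices (5): [1], [2], [3], [4], [5]
  1-simplices (6): [1,4], [1,5], [2,3], [2,4], [3,4], [4,5]

Hence C_0 ≅ Z^5, C_1 ≅ Z^6.

∂_1: C_1 → C_0 is given by ∂[p,q] = [q] − [p].
As a 5×6 matrix over Z this has rank 4, with invariant factors (1,1,1,1).

Now H_k = ker ∂_k / im ∂_{k+1}, so:

  H_0: rank C_0 − rank ∂_1 = 5 − 4 = 1, and the invariant factors of ∂_1 are all 1, so H_0 ≅ Z.
  H_1: rank ker ∂_1 − rank ∂_2 = (6 − 4) − 0 = 2, and there is no ∂_2, so H_1 ≅ Z^2.

As a check, the Euler characteristic is 5 − 6 = -1, which agrees with 1 − 2 = -1.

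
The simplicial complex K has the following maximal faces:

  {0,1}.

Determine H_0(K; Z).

K has 2 vertices, 1 edge.
rank ∂_0 = 0, rank ∂_1 = 1 ⇒ b_0 = 2 − 0 − 1 = 1; all invariant factors of ∂_1 are 1 so no torsion. So H_0 ≅ Z.

H_0 = Z.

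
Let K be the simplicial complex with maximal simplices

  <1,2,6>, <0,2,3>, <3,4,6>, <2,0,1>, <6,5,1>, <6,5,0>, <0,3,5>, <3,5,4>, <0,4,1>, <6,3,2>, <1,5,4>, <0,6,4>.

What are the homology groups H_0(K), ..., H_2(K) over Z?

H_0 ≅ Z,  H_1 ≅ Z/2,  H_2 = 0.

Order the vertices as 0 < 1 < 2 < 3 < 4 < 5 < 6. Listing each simplex with vertices in this order, K has dimension 2 with simplices:

  0-simplices (7): [0], [1], [2], [3], [4], [5], [6]
  1-simplices (18): [0,1], [0,2], [0,3], [0,4], [0,5], [0,6], [1,2], [1,4], [1,5], [1,6], [2,3], [2,6], [3,4], [3,5], [3,6], [4,5], [4,6], [5,6]
  2-simplices (12): [0,1,2], [0,1,4], [0,2,3], [0,3,5], [0,4,6], [0,5,6], [1,2,6], [1,4,5], [1,5,6], [2,3,6], [3,4,5], [3,4,6]

Hence C_0 ≅ Z^7, C_1 ≅ Z^18, C_2 ≅ Z^12.

The boundary map ∂_1: C_1 → C_0 sends each edge [p,q] (with p < q) to q − p. For instance
  ∂[0,3] = [3] − [0].
As a 7×18 matrix over Z this has rank 6, with invariant factors (1,1,1,1,1,1).

The boundary map ∂_2: C_2 → C_1 maps a triangle to the signed sum of its edges. For instance
  ∂[1,2,6] = [2,6] − [1,6] + [1,2],
  ∂[2,3,6] = [3,6] − [2,6] + [2,3].
The 18×12 boundary matrix has rank 12 and Smith normal form diag(1,1,1,1,1,1,1,1,1,1,1,2).

From H_k ≅ ker(∂_k) / im(∂_{k+1}) we obtain:

  H_0: rank C_0 − rank ∂_1 = 7 − 6 = 1, and the invariant factors of ∂_1 are all 1, so H_0 = Z.
  H_1: rank ker ∂_1 − rank ∂_2 = (18 − 6) − 12 = 0, and ∂_2 has invariant factor 2 > 1, so H_1 = Z/2.
  H_2: rank ker ∂_2 − rank ∂_3 = (12 − 12) − 0 = 0, and there is no ∂_3, so H_2 = 0.

As a check, the Euler characteristic is 7 − 18 + 12 = 1, which agrees with 1 − 0 + 0 = 1.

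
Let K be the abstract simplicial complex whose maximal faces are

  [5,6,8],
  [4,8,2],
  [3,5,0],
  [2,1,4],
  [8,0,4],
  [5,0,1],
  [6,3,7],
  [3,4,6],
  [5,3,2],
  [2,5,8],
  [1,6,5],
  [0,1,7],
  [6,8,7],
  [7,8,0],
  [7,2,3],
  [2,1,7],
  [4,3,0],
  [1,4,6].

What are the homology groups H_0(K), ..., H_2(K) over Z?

H_0 ≅ Z,  H_1 ≅ Z^2,  H_2 ≅ Z.

Fix the vertex order 0 < 1 < 2 < 3 < 4 < 5 < 6 < 7 < 8 and write every simplex with vertices in increasing order. Then dim K = 2 and the simplices of K are:

  0-simplices (9): [0], [1], [2], [3], [4], [5], [6], [7], [8]
  1-simplices (27): (27 of them)
  2-simplices (18): [0,1,5], [0,1,7], [0,3,4], [0,3,5], [0,4,8], [0,7,8], [1,2,4], [1,2,7], [1,4,6], [1,5,6], [2,3,5], [2,3,7], [2,4,8], [2,5,8], [3,4,6], [3,6,7], [5,6,8], [6,7,8]

giving chain groups C_0 ≅ Z^9, C_1 ≅ Z^27, C_2 ≅ Z^18.

Boundary ∂_1: C_1 → C_0 maps an edge to its endpoints' difference, ∂[p,q] = q − p.
As a 9×27 matrix over Z this has rank 8, with invariant factors (1,1,1,1,1,1,1,1).

The boundary map ∂_2: C_2 → C_1 acts by ∂[p,q,r] = [q,r] − [p,r] + [p,q]. For instance
  ∂[1,4,6] = [4,6] − [1,6] + [1,4],
  ∂[0,1,7] = [1,7] − [0,7] + [0,1].
As a 27×18 matrix over Z this has rank 17, with invariant factors (1,1,1,1,1,1,1,1,1,1,1,1,1,1,1,1,1).

From H_k ≅ ker(∂_k) / im(∂_{k+1}) we obtain:

  H_0: rank C_0 − rank ∂_1 = 9 − 8 = 1, and the invariant factors of ∂_1 are all 1, so H_0 = Z.
  H_1: rank ker ∂_1 − rank ∂_2 = (27 − 8) − 17 = 2, and the invariant factors of ∂_2 are all 1, so H_1 = Z^2.
  H_2: rank ker ∂_2 − rank ∂_3 = (18 − 17) − 0 = 1, and there is no ∂_3, so H_2 = Z.

(K is a triangulation of the torus T^2.)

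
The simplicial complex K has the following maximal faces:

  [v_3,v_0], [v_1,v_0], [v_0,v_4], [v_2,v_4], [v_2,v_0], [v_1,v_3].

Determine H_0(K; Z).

H_0 ≅ Z.

Take the total order v_0 < v_1 < v_2 < v_3 < v_4 on the vertex set. Then K (dimension 1) consists of the simplices:

  0-simplices (5): [v_0], [v_1], [v_2], [v_3], [v_4]
  1-simplices (6): [v_0,v_1], [v_0,v_2], [v_0,v_3], [v_0,v_4], [v_1,v_3], [v_2,v_4]

so the chain groups are C_0 ≅ Z^5, C_1 ≅ Z^6.

∂_1: C_1 → C_0 maps an edge to its endpoints' difference, ∂[p,q] = q − p.
As a 5×6 matrix over Z this has rank 4, with invariant factors (1,1,1,1).

Reading off H_k = ker ∂_k / im ∂_{k+1}:

  H_0: rank C_0 − rank ∂_1 = 5 − 4 = 1, and the invariant factors of ∂_1 are all 1, so H_0 ≅ Z.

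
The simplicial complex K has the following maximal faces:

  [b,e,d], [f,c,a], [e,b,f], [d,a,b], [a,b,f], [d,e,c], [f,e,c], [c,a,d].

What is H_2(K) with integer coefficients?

Fix the vertex order a < b < c < d < e < f and write every simplex with vertices in increasing order. Then dim K = 2 and the simplices of K are:

  0-simplices (6): a, b, c, d, e, f
  1-simplices (12): ab, ac, ad, af, bd, be, bf, cd, ce, cf, de, ef
  2-simplices (8): abd, abf, acd, acf, bde, bef, cde, cef

giving chain groups C_0 ≅ Z^6, C_1 ≅ Z^12, C_2 ≅ Z^8.

∂_1: C_1 → C_0 maps an edge to its endpoints' difference, ∂[p,q] = q − p. For instance
  ∂be = e − b.
This gives a 6×12 integer matrix of rank 5; reducing to Smith normal form yields diagonal entries (1,1,1,1,1).

∂_2: C_2 → C_1 maps a triangle to the signed sum of its edges. For instance
  ∂abf = bf − af + ab,
  ∂bef = ef − bf + be.
This gives a 12×8 integer matrix of rank 7; reducing to Smith normal form yields diagonal entries (1,1,1,1,1,1,1).

Now H_k = ker ∂_k / im ∂_{k+1}, so:

  H_2: rank ker ∂_2 − rank ∂_3 = (8 − 7) − 0 = 1, and there is no ∂_3, so H_2 ≅ Z.

(K is a triangulation of the 2-sphere S^2.)

H_2 ≅ Z.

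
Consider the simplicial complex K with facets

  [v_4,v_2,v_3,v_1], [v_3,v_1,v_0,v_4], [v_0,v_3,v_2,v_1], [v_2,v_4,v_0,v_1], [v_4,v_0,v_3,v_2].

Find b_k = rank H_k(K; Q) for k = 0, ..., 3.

b_0 = 1, b_1 = 0, b_2 = 0, b_3 = 1.

Take the total order v_0 < v_1 < v_2 < v_3 < v_4 on the vertex set. Then K (dimension 3) consists of the simplices:

  0-simplices (5): [v_0], [v_1], [v_2], [v_3], [v_4]
  1-simplices (10): [v_0,v_1], [v_0,v_2], [v_0,v_3], [v_0,v_4], [v_1,v_2], [v_1,v_3], [v_1,v_4], [v_2,v_3], [v_2,v_4], [v_3,v_4]
  2-simplices (10): [v_0,v_1,v_2], [v_0,v_1,v_3], [v_0,v_1,v_4], [v_0,v_2,v_3], [v_0,v_2,v_4], [v_0,v_3,v_4], [v_1,v_2,v_3], [v_1,v_2,v_4], [v_1,v_3,v_4], [v_2,v_3,v_4]
  3-simplices (5): [v_0,v_1,v_2,v_3], [v_0,v_1,v_2,v_4], [v_0,v_1,v_3,v_4], [v_0,v_2,v_3,v_4], [v_1,v_2,v_3,v_4]

so the chain groups are C_0 ≅ Z^5, C_1 ≅ Z^10, C_2 ≅ Z^10, C_3 ≅ Z^5.

Boundary ∂_1: C_1 → C_0 is given by ∂[p,q] = [q] − [p]. For instance
  ∂[v_1,v_2] = [v_2] − [v_1].
The resulting 5×10 matrix has rank 4, and its Smith normal form has invariant factors (1,1,1,1).

∂_2: C_2 → C_1 acts by ∂[p,q,r] = [q,r] − [p,r] + [p,q]. For instance
  ∂[v_0,v_1,v_4] = [v_1,v_4] − [v_0,v_4] + [v_0,v_1],
  ∂[v_1,v_2,v_3] = [v_2,v_3] − [v_1,v_3] + [v_1,v_2].
The resulting 10×10 matrix has rank 6, and its Smith normal form has invariant factors (1,1,1,1,1,1).

Boundary ∂_3: C_3 → C_2 sends each 3-simplex σ to the alternating sum Σ_i (−1)^i (σ with its i-th vertex removed). For instance
  ∂[v_0,v_1,v_3,v_4] = [v_1,v_3,v_4] − [v_0,v_3,v_4] + [v_0,v_1,v_4] − [v_0,v_1,v_3],
  ∂[v_0,v_1,v_2,v_3] = [v_1,v_2,v_3] − [v_0,v_2,v_3] + [v_0,v_1,v_3] − [v_0,v_1,v_2].
As a 10×5 matrix over Z this has rank 4, with invariant factors (1,1,1,1).

Now H_k = ker ∂_k / im ∂_{k+1}, so:

  H_0: rank C_0 − rank ∂_1 = 5 − 4 = 1, and the invariant factors of ∂_1 are all 1, so H_0 = Z.
  H_1: rank ker ∂_1 − rank ∂_2 = (10 − 4) − 6 = 0, and the invariant factors of ∂_2 are all 1, so H_1 = 0.
  H_2: rank ker ∂_2 − rank ∂_3 = (10 − 6) − 4 = 0, and the invariant factors of ∂_3 are all 1, so H_2 = 0.
  H_3: rank ker ∂_3 − rank ∂_4 = (5 − 4) − 0 = 1, and there is no ∂_4, so H_3 = Z.

Hence the Betti numbers are b_0 = 1, b_1 = 0, b_2 = 0, b_3 = 1.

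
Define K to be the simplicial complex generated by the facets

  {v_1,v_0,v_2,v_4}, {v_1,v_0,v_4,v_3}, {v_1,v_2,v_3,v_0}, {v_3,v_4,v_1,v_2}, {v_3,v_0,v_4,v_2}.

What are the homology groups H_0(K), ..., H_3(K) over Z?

Order the vertices as v_0 < v_1 < v_2 < v_3 < v_4. Listing each simplex with vertices in this order, K has dimension 3 with simplices:

  0-simplices (5): [v_0], [v_1], [v_2], [v_3], [v_4]
  1-simplices (10): [v_0,v_1], [v_0,v_2], [v_0,v_3], [v_0,v_4], [v_1,v_2], [v_1,v_3], [v_1,v_4], [v_2,v_3], [v_2,v_4], [v_3,v_4]
  2-simplices (10): [v_0,v_1,v_2], [v_0,v_1,v_3], [v_0,v_1,v_4], [v_0,v_2,v_3], [v_0,v_2,v_4], [v_0,v_3,v_4], [v_1,v_2,v_3], [v_1,v_2,v_4], [v_1,v_3,v_4], [v_2,v_3,v_4]
  3-simplices (5): [v_0,v_1,v_2,v_3], [v_0,v_1,v_2,v_4], [v_0,v_1,v_3,v_4], [v_0,v_2,v_3,v_4], [v_1,v_2,v_3,v_4]

Hence C_0 ≅ Z^5, C_1 ≅ Z^10, C_2 ≅ Z^10, C_3 ≅ Z^5.

∂_1: C_1 → C_0 is given by ∂[p,q] = [q] − [p]. For instance
  ∂[v_1,v_4] = [v_4] − [v_1].
The 5×10 boundary matrix has rank 4 and Smith normal form diag(1,1,1,1).

The boundary map ∂_2: C_2 → C_1 maps a triangle to the signed sum of its edges. For instance
  ∂[v_1,v_3,v_4] = [v_3,v_4] − [v_1,v_4] + [v_1,v_3],
  ∂[v_1,v_2,v_4] = [v_2,v_4] − [v_1,v_4] + [v_1,v_2].
The 10×10 boundary matrix has rank 6 and Smith normal form diag(1,1,1,1,1,1).

Boundary ∂_3: C_3 → C_2 sends each 3-simplex σ to the alternating sum Σ_i (−1)^i (σ with its i-th vertex removed). For instance
  ∂[v_0,v_1,v_2,v_3] = [v_1,v_2,v_3] − [v_0,v_2,v_3] + [v_0,v_1,v_3] − [v_0,v_1,v_2],
  ∂[v_0,v_2,v_3,v_4] = [v_2,v_3,v_4] − [v_0,v_3,v_4] + [v_0,v_2,v_4] − [v_0,v_2,v_3].
This gives a 10×5 integer matrix of rank 4; reducing to Smith normal form yields diagonal entries (1,1,1,1).

Now H_k = ker ∂_k / im ∂_{k+1}, so:

  H_0: rank C_0 − rank ∂_1 = 5 − 4 = 1, and the invariant factors of ∂_1 are all 1, so H_0 ≅ Z.
  H_1: rank ker ∂_1 − rank ∂_2 = (10 − 4) − 6 = 0, and the invariant factors of ∂_2 are all 1, so H_1 ≅ 0.
  H_2: rank ker ∂_2 − rank ∂_3 = (10 − 6) − 4 = 0, and the invariant factors of ∂_3 are all 1, so H_2 ≅ 0.
  H_3: rank ker ∂_3 − rank ∂_4 = (5 − 4) − 0 = 1, and there is no ∂_4, so H_3 ≅ Z.

H_0 ≅ Z,  H_1 = 0,  H_2 = 0,  H_3 ≅ Z.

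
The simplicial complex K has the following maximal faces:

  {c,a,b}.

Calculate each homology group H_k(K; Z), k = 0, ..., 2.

H_0 ≅ Z,  H_1 = 0,  H_2 = 0.

K has 3 vertices, 3 edges, 1 triangle.
rank ∂_0 = 0, rank ∂_1 = 2 ⇒ b_0 = 3 − 0 − 2 = 1; all invariant factors of ∂_1 are 1 so no torsion. So H_0 = Z.
rank ∂_1 = 2, rank ∂_2 = 1 ⇒ b_1 = 3 − 2 − 1 = 0; all invariant factors of ∂_2 are 1 so no torsion. So H_1 = 0.
rank ∂_2 = 1, rank ∂_3 = 0 ⇒ b_2 = 1 − 1 − 0 = 0. So H_2 = 0.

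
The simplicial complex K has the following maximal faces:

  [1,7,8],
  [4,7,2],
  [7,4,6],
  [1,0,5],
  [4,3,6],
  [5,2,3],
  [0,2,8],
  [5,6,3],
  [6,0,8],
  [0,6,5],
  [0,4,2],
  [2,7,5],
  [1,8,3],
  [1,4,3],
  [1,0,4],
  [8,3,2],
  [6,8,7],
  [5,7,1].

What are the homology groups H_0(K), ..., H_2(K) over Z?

H_0 ≅ Z,  H_1 ≅ Z^2,  H_2 ≅ Z.

We work with the vertex ordering 0 < 1 < 2 < 3 < 4 < 5 < 6 < 7 < 8. The simplices of K, each written with vertices in increasing order, are:

  0-simplices (9): [0], [1], [2], [3], [4], [5], [6], [7], [8]
  1-simplices (27): (27 of them)
  2-simplices (18): [0,1,4], [0,1,5], [0,2,4], [0,2,8], [0,5,6], [0,6,8], [1,3,4], [1,3,8], [1,5,7], [1,7,8], [2,3,5], [2,3,8], [2,4,7], [2,5,7], [3,4,6], [3,5,6], [4,6,7], [6,7,8]

so the chain groups are C_0 ≅ Z^9, C_1 ≅ Z^27, C_2 ≅ Z^18.

∂_1: C_1 → C_0 maps an edge to its endpoints' difference, ∂[p,q] = q − p. For instance
  ∂[0,5] = [5] − [0].
The resulting 9×27 matrix has rank 8, and its Smith normal form has invariant factors (1,1,1,1,1,1,1,1).

The boundary map ∂_2: C_2 → C_1 maps a triangle to the signed sum of its edges. For instance
  ∂[0,1,5] = [1,5] − [0,5] + [0,1],
  ∂[0,1,4] = [1,4] − [0,4] + [0,1].
As a 27×18 matrix over Z this has rank 17, with invariant factors (1,1,1,1,1,1,1,1,1,1,1,1,1,1,1,1,1).

From H_k ≅ ker(∂_k) / im(∂_{k+1}) we obtain:

  H_0: rank C_0 − rank ∂_1 = 9 − 8 = 1, and the invariant factors of ∂_1 are all 1, so H_0 = Z.
  H_1: rank ker ∂_1 − rank ∂_2 = (27 − 8) − 17 = 2, and the invariant factors of ∂_2 are all 1, so H_1 = Z^2.
  H_2: rank ker ∂_2 − rank ∂_3 = (18 − 17) − 0 = 1, and there is no ∂_3, so H_2 = Z.

As a check, the Euler characteristic is 9 − 27 + 18 = 0, which agrees with 1 − 2 + 1 = 0.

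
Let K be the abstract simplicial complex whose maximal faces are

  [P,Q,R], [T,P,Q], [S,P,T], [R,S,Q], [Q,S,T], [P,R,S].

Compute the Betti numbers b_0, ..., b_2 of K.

Take the total order P < Q < R < S < T on the vertex set. Then K (dimension 2) consists of the simplices:

  0-simplices (5): P, Q, R, S, T
  1-simplices (9): PQ, PR, PS, PT, QR, QS, QT, RS, ST
  2-simplices (6): PQR, PQT, PRS, PST, QRS, QST

so the chain groups are C_0 ≅ Z^5, C_1 ≅ Z^9, C_2 ≅ Z^6.

∂_1: C_1 → C_0 maps an edge to its endpoints' difference, ∂[p,q] = q − p.
This gives a 5×9 integer matrix of rank 4; reducing to Smith normal form yields diagonal entries (1,1,1,1).

Boundary ∂_2: C_2 → C_1 maps a triangle to the signed sum of its edges. For instance
  ∂PRS = RS − PS + PR,
  ∂PQR = QR − PR + PQ.
The 9×6 boundary matrix has rank 5 and Smith normal form diag(1,1,1,1,1).

From H_k ≅ ker(∂_k) / im(∂_{k+1}) we obtain:

  H_0: rank C_0 − rank ∂_1 = 5 − 4 = 1, and the invariant factors of ∂_1 are all 1, so H_0 = Z.
  H_1: rank ker ∂_1 − rank ∂_2 = (9 − 4) − 5 = 0, and the invariant factors of ∂_2 are all 1, so H_1 = 0.
  H_2: rank ker ∂_2 − rank ∂_3 = (6 − 5) − 0 = 1, and there is no ∂_3, so H_2 = Z.

Hence the Betti numbers are b_0 = 1, b_1 = 0, b_2 = 1.

b_0 = 1, b_1 = 0, b_2 = 1.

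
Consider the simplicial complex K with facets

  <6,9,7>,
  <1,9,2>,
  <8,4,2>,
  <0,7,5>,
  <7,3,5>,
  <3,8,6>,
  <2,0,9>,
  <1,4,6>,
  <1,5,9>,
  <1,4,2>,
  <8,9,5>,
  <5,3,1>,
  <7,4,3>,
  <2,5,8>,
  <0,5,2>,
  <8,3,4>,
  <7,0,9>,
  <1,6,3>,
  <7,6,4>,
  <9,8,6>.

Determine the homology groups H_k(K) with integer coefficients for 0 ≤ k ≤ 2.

Order the vertices as 0 < 1 < 2 < 3 < 4 < 5 < 6 < 7 < 8 < 9. Listing each simplex with vertices in this order, K has dimension 2 with simplices:

  0-simplices (10): [0], [1], [2], [3], [4], [5], [6], [7], [8], [9]
  1-simplices (30): (30 of them)
  2-simplices (20): (20 of them)

giving chain groups C_0 ≅ Z^10, C_1 ≅ Z^30, C_2 ≅ Z^20.

∂_1: C_1 → C_0 is given by ∂[p,q] = [q] − [p]. For instance
  ∂[5,7] = [7] − [5].
The 10×30 boundary matrix has rank 9 and Smith normal form diag(1,1,1,1,1,1,1,1,1).

The boundary map ∂_2: C_2 → C_1 sends each 2-simplex [p,q,r] to [q,r] − [p,r] + [p,q]. For instance
  ∂[3,4,8] = [4,8] − [3,8] + [3,4],
  ∂[1,3,6] = [3,6] − [1,6] + [1,3].
This gives a 30×20 integer matrix of rank 20; reducing to Smith normal form yields diagonal entries (1,1,1,1,1,1,1,1,1,1,1,1,1,1,1,1,1,1,1,2).

From H_k ≅ ker(∂_k) / im(∂_{k+1}) we obtain:

  H_0: rank C_0 − rank ∂_1 = 10 − 9 = 1, and the invariant factors of ∂_1 are all 1, so H_0 ≅ Z.
  H_1: rank ker ∂_1 − rank ∂_2 = (30 − 9) − 20 = 1, and ∂_2 has invariant factor 2 > 1, so H_1 ≅ Z × Z/2.
  H_2: rank ker ∂_2 − rank ∂_3 = (20 − 20) − 0 = 0, and there is no ∂_3, so H_2 ≅ 0.

As a check, the Euler characteristic is 10 − 30 + 20 = 0, which agrees with 1 − 1 + 0 = 0.

H_0 = Z,  H_1 = Z × Z/2,  H_2 = 0.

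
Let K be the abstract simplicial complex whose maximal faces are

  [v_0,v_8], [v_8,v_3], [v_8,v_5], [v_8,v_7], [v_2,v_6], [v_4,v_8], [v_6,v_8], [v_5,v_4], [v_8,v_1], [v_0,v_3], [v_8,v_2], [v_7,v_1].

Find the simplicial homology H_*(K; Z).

Order the vertices as v_0 < v_1 < v_2 < v_3 < v_4 < v_5 < v_6 < v_7 < v_8. Listing each simplex with vertices in this order, K has dimension 1 with simplices:

  0-simplices (9): [v_0], [v_1], [v_2], [v_3], [v_4], [v_5], [v_6], [v_7], [v_8]
  1-simplices (12): [v_0,v_3], [v_0,v_8], [v_1,v_7], [v_1,v_8], [v_2,v_6], [v_2,v_8], [v_3,v_8], [v_4,v_5], [v_4,v_8], [v_5,v_8], [v_6,v_8], [v_7,v_8]

so the chain groups are C_0 ≅ Z^9, C_1 ≅ Z^12.

∂_1: C_1 → C_0 sends each edge [p,q] (with p < q) to q − p.
The resulting 9×12 matrix has rank 8, and its Smith normal form has invariant factors (1,1,1,1,1,1,1,1).

Computing H_k = (kernel of ∂_k) / (image of ∂_{k+1}):

  H_0: rank C_0 − rank ∂_1 = 9 − 8 = 1, and the invariant factors of ∂_1 are all 1, so H_0 = Z.
  H_1: rank ker ∂_1 − rank ∂_2 = (12 − 8) − 0 = 4, and there is no ∂_2, so H_1 = Z^4.

H_0 ≅ Z,  H_1 ≅ Z^4.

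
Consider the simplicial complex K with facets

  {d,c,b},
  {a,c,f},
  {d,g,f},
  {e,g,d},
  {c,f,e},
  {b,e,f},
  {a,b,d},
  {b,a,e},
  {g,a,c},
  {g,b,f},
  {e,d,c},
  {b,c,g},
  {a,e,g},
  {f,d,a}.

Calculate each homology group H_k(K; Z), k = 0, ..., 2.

Order the vertices as a < b < c < d < e < f < g. Listing each simplex with vertices in this order, K has dimension 2 with simplices:

  0-simplices (7): a, b, c, d, e, f, g
  1-simplices (21): ab, ac, ad, ae, af, ag, bc, bd, be, bf, bg, cd, ce, cf, cg, de, df, dg, ef, eg, fg
  2-simplices (14): abd, abe, acf, acg, adf, aeg, bcd, bcg, bef, bfg, cde, cef, deg, dfg

Hence C_0 ≅ Z^7, C_1 ≅ Z^21, C_2 ≅ Z^14.

The boundary map ∂_1: C_1 → C_0 maps an edge to its endpoints' difference, ∂[p,q] = q − p.
As a 7×21 matrix over Z this has rank 6, with invariant factors (1,1,1,1,1,1).

∂_2: C_2 → C_1 maps a triangle to the signed sum of its edges. For instance
  ∂acf = cf − af + ac,
  ∂cde = de − ce + cd.
As a 21×14 matrix over Z this has rank 13, with invariant factors (1,1,1,1,1,1,1,1,1,1,1,1,1).

Now H_k = ker ∂_k / im ∂_{k+1}, so:

  H_0: rank C_0 − rank ∂_1 = 7 − 6 = 1, and the invariant factors of ∂_1 are all 1, so H_0 ≅ Z.
  H_1: rank ker ∂_1 − rank ∂_2 = (21 − 6) − 13 = 2, and the invariant factors of ∂_2 are all 1, so H_1 ≅ Z^2.
  H_2: rank ker ∂_2 − rank ∂_3 = (14 − 13) − 0 = 1, and there is no ∂_3, so H_2 ≅ Z.

As a check, the Euler characteristic is 7 − 21 + 14 = 0, which agrees with 1 − 2 + 1 = 0.
(K is a triangulation of the torus T^2.)

H_0 = Z,  H_1 = Z^2,  H_2 = Z.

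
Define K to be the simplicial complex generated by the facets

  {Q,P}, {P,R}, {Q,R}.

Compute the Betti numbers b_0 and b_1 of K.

b_0 = 1, b_1 = 1.

K has 3 vertices, 3 edges.
rank ∂_0 = 0, rank ∂_1 = 2 ⇒ b_0 = 3 − 0 − 2 = 1; all invariant factors of ∂_1 are 1 so no torsion. So H_0 = Z.
rank ∂_1 = 2, rank ∂_2 = 0 ⇒ b_1 = 3 − 2 − 0 = 1. So H_1 = Z.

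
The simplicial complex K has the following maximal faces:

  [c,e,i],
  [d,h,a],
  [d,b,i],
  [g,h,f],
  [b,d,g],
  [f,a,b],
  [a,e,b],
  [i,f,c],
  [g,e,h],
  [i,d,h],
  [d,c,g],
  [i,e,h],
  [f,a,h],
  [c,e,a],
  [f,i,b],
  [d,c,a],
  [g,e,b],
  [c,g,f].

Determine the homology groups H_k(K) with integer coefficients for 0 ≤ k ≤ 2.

H_0 = Z,  H_1 = Z^2,  H_2 = Z.

We work with the vertex ordering a < b < c < d < e < f < g < h < i. The simplices of K, each written with vertices in increasing order, are:

  0-simplices (9): a, b, c, d, e, f, g, h, i
  1-simplices (27): ab, ac, ad, ae, af, ah, bd, be, bf, bg, bi, cd, ce, cf, cg, ci, dg, dh, di, eg, eh, ei, fg, fh, fi, gh, hi
  2-simplices (18): abe, abf, acd, ace, adh, afh, bdg, bdi, beg, bfi, cdg, cei, cfg, cfi, dhi, egh, ehi, fgh

giving chain groups C_0 ≅ Z^9, C_1 ≅ Z^27, C_2 ≅ Z^18.

∂_1: C_1 → C_0 is given by ∂[p,q] = [q] − [p]. For instance
  ∂bd = d − b.
As a 9×27 matrix over Z this has rank 8, with invariant factors (1,1,1,1,1,1,1,1).

∂_2: C_2 → C_1 acts by ∂[p,q,r] = [q,r] − [p,r] + [p,q]. For instance
  ∂cfg = fg − cg + cf,
  ∂cei = ei − ci + ce.
This gives a 27×18 integer matrix of rank 17; reducing to Smith normal form yields diagonal entries (1,1,1,1,1,1,1,1,1,1,1,1,1,1,1,1,1).

From H_k ≅ ker(∂_k) / im(∂_{k+1}) we obtain:

  H_0: rank C_0 − rank ∂_1 = 9 − 8 = 1, and the invariant factors of ∂_1 are all 1, so H_0 = Z.
  H_1: rank ker ∂_1 − rank ∂_2 = (27 − 8) − 17 = 2, and the invariant factors of ∂_2 are all 1, so H_1 = Z^2.
  H_2: rank ker ∂_2 − rank ∂_3 = (18 − 17) − 0 = 1, and there is no ∂_3, so H_2 = Z.

(K is a triangulation of the torus T^2.)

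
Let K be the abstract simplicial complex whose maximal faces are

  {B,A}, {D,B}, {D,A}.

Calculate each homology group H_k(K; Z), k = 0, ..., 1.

H_0 ≅ Z,  H_1 ≅ Z.

We work with the vertex ordering A < B < D. The simplices of K, each written with vertices in increasing order, are:

  0-simplices (3): A, B, D
  1-simplices (3): AB, AD, BD

giving chain groups C_0 ≅ Z^3, C_1 ≅ Z^3.

The boundary map ∂_1: C_1 → C_0 is given by ∂[p,q] = [q] − [p]. For instance
  ∂BD = D − B.
The 3×3 boundary matrix has rank 2 and Smith normal form diag(1,1).

From H_k ≅ ker(∂_k) / im(∂_{k+1}) we obtain:

  H_0: rank C_0 − rank ∂_1 = 3 − 2 = 1, and the invariant factors of ∂_1 are all 1, so H_0 = Z.
  H_1: rank ker ∂_1 − rank ∂_2 = (3 − 2) − 0 = 1, and there is no ∂_2, so H_1 = Z.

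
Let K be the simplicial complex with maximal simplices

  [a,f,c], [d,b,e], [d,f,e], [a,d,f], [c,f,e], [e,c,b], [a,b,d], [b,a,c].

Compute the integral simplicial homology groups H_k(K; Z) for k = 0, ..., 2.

H_0 = Z,  H_1 = 0,  H_2 = Z.

K has 6 vertices, 12 edges, 8 triangles.
rank ∂_0 = 0, rank ∂_1 = 5 ⇒ b_0 = 6 − 0 − 5 = 1; all invariant factors of ∂_1 are 1 so no torsion. So H_0 = Z.
rank ∂_1 = 5, rank ∂_2 = 7 ⇒ b_1 = 12 − 5 − 7 = 0; all invariant factors of ∂_2 are 1 so no torsion. So H_1 = 0.
rank ∂_2 = 7, rank ∂_3 = 0 ⇒ b_2 = 8 − 7 − 0 = 1. So H_2 = Z.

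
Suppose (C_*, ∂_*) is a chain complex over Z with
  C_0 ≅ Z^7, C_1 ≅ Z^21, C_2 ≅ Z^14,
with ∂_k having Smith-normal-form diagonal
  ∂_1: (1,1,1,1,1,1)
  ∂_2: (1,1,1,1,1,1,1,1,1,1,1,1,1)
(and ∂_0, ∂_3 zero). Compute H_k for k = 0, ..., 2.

H_0 ≅ Z,  H_1 ≅ Z^2,  H_2 ≅ Z.

H_0: b_0 = 7 − 0 − 6 = 1; torsion from ∂_1 factors > 1: none. So H_0 ≅ Z.
H_1: b_1 = 21 − 6 − 13 = 2; torsion from ∂_2 factors > 1: none. So H_1 ≅ Z^2.
H_2: b_2 = 14 − 13 − 0 = 1; torsion from ∂_3 factors > 1: none. So H_2 ≅ Z.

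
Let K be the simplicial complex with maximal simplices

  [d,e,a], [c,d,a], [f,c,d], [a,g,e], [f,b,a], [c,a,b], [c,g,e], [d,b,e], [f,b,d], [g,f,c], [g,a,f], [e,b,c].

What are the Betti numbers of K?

b_0 = 1, b_1 = 0, b_2 = 0.

K has 7 vertices, 18 edges, 12 triangles.
rank ∂_0 = 0, rank ∂_1 = 6 ⇒ b_0 = 7 − 0 − 6 = 1; all invariant factors of ∂_1 are 1 so no torsion. So H_0 = Z.
rank ∂_1 = 6, rank ∂_2 = 12 ⇒ b_1 = 18 − 6 − 12 = 0; ∂_2 has invariant factor(s) [2] giving torsion. So H_1 = Z/2.
rank ∂_2 = 12, rank ∂_3 = 0 ⇒ b_2 = 12 − 12 − 0 = 0. So H_2 = 0.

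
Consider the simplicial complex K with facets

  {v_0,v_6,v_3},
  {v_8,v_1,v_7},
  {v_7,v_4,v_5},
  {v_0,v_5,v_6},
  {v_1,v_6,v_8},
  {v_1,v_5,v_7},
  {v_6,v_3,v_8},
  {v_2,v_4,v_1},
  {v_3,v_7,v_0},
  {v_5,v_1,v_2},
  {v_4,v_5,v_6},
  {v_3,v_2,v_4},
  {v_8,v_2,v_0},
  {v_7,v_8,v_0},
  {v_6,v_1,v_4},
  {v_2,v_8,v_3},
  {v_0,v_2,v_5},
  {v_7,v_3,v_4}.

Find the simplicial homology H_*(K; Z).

Take the total order v_0 < v_1 < v_2 < v_3 < v_4 < v_5 < v_6 < v_7 < v_8 on the vertex set. Then K (dimension 2) consists of the simplices:

  0-simplices (9): [v_0], [v_1], [v_2], [v_3], [v_4], [v_5], [v_6], [v_7], [v_8]
  1-simplices (27): (27 of them)
  2-simplices (18): (18 of them)

so the chain groups are C_0 ≅ Z^9, C_1 ≅ Z^27, C_2 ≅ Z^18.

∂_1: C_1 → C_0 maps an edge to its endpoints' difference, ∂[p,q] = q − p.
The 9×27 boundary matrix has rank 8 and Smith normal form diag(1,1,1,1,1,1,1,1).

The boundary map ∂_2: C_2 → C_1 maps a triangle to the signed sum of its edges. For instance
  ∂[v_3,v_4,v_7] = [v_4,v_7] − [v_3,v_7] + [v_3,v_4],
  ∂[v_0,v_2,v_8] = [v_2,v_8] − [v_0,v_8] + [v_0,v_2].
The 27×18 boundary matrix has rank 18 and Smith normal form diag(1,1,1,1,1,1,1,1,1,1,1,1,1,1,1,1,1,2).

Computing H_k = (kernel of ∂_k) / (image of ∂_{k+1}):

  H_0: rank C_0 − rank ∂_1 = 9 − 8 = 1, and the invariant factors of ∂_1 are all 1, so H_0 ≅ Z.
  H_1: rank ker ∂_1 − rank ∂_2 = (27 − 8) − 18 = 1, and ∂_2 has invariant factor 2 > 1, so H_1 ≅ Z ⊕ Z/2Z.
  H_2: rank ker ∂_2 − rank ∂_3 = (18 − 18) − 0 = 0, and there is no ∂_3, so H_2 ≅ 0.

As a check, the Euler characteristic is 9 − 27 + 18 = 0, which agrees with 1 − 1 + 0 = 0.

H_0 = Z,  H_1 = Z ⊕ Z/2Z,  H_2 = 0.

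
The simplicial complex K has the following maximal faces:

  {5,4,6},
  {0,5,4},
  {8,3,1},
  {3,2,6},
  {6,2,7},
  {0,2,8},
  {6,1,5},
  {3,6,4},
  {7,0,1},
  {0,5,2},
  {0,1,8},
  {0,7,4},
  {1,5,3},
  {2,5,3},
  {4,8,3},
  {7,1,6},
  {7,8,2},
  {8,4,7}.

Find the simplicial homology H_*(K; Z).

Fix the vertex order 0 < 1 < 2 < 3 < 4 < 5 < 6 < 7 < 8 and write every simplex with vertices in increasing order. Then dim K = 2 and the simplices of K are:

  0-simplices (9): [0], [1], [2], [3], [4], [5], [6], [7], [8]
  1-simplices (27): (27 of them)
  2-simplices (18): [0,1,7], [0,1,8], [0,2,5], [0,2,8], [0,4,5], [0,4,7], [1,3,5], [1,3,8], [1,5,6], [1,6,7], [2,3,5], [2,3,6], [2,6,7], [2,7,8], [3,4,6], [3,4,8], [4,5,6], [4,7,8]

so the chain groups are C_0 ≅ Z^9, C_1 ≅ Z^27, C_2 ≅ Z^18.

∂_1: C_1 → C_0 sends each edge [p,q] (with p < q) to q − p. For instance
  ∂[2,5] = [5] − [2].
The resulting 9×27 matrix has rank 8, and its Smith normal form has invariant factors (1,1,1,1,1,1,1,1).

∂_2: C_2 → C_1 sends each 2-simplex [p,q,r] to [q,r] − [p,r] + [p,q]. For instance
  ∂[4,5,6] = [5,6] − [4,6] + [4,5],
  ∂[1,3,5] = [3,5] − [1,5] + [1,3].
As a 27×18 matrix over Z this has rank 18, with invariant factors (1,1,1,1,1,1,1,1,1,1,1,1,1,1,1,1,1,2).

Now H_k = ker ∂_k / im ∂_{k+1}, so:

  H_0: rank C_0 − rank ∂_1 = 9 − 8 = 1, and the invariant factors of ∂_1 are all 1, so H_0 ≅ Z.
  H_1: rank ker ∂_1 − rank ∂_2 = (27 − 8) − 18 = 1, and ∂_2 has invariant factor 2 > 1, so H_1 ≅ Z ⊕ Z_2.
  H_2: rank ker ∂_2 − rank ∂_3 = (18 − 18) − 0 = 0, and there is no ∂_3, so H_2 ≅ 0.

H_0 = Z,  H_1 = Z ⊕ Z_2,  H_2 = 0.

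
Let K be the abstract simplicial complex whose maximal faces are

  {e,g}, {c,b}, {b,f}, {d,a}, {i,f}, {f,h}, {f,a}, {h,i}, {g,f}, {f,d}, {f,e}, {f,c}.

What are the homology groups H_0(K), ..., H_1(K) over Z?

Order the vertices as a < b < c < d < e < f < g < h < i. Listing each simplex with vertices in this order, K has dimension 1 with simplices:

  0-simplices (9): a, b, c, d, e, f, g, h, i
  1-simplices (12): ad, af, bc, bf, cf, df, ef, eg, fg, fh, fi, hi

Hence C_0 ≅ Z^9, C_1 ≅ Z^12.

Boundary ∂_1: C_1 → C_0 is given by ∂[p,q] = [q] − [p]. For instance
  ∂ad = d − a.
The 9×12 boundary matrix has rank 8 and Smith normal form diag(1,1,1,1,1,1,1,1).

Now H_k = ker ∂_k / im ∂_{k+1}, so:

  H_0: rank C_0 − rank ∂_1 = 9 − 8 = 1, and the invariant factors of ∂_1 are all 1, so H_0 ≅ Z.
  H_1: rank ker ∂_1 − rank ∂_2 = (12 − 8) − 0 = 4, and there is no ∂_2, so H_1 ≅ Z^4.

H_0 ≅ Z,  H_1 ≅ Z^4.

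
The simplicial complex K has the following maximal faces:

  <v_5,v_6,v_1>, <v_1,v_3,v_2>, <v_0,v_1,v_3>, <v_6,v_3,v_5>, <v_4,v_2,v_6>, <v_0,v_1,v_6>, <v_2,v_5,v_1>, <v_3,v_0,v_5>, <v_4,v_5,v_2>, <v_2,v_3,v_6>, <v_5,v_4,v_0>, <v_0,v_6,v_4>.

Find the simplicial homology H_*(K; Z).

H_0 = Z,  H_1 = Z/2,  H_2 = 0.

K has 7 vertices, 18 edges, 12 triangles.
rank ∂_0 = 0, rank ∂_1 = 6 ⇒ b_0 = 7 − 0 − 6 = 1; all invariant factors of ∂_1 are 1 so no torsion. So H_0 = Z.
rank ∂_1 = 6, rank ∂_2 = 12 ⇒ b_1 = 18 − 6 − 12 = 0; ∂_2 has invariant factor(s) [2] giving torsion. So H_1 = Z/2.
rank ∂_2 = 12, rank ∂_3 = 0 ⇒ b_2 = 12 − 12 − 0 = 0. So H_2 = 0.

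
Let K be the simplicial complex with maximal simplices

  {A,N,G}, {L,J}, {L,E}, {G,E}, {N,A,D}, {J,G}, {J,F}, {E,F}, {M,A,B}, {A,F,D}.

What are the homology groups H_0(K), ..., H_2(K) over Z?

Fix the vertex order A < B < D < E < F < G < J < L < M < N and write every simplex with vertices in increasing order. Then dim K = 2 and the simplices of K are:

  0-simplices (10): A, B, D, E, F, G, J, L, M, N
  1-simplices (16): AB, AD, AF, AG, AM, AN, BM, DF, DN, EF, EG, EL, FJ, GJ, GN, JL
  2-simplices (4): ABM, ADF, ADN, AGN

Hence C_0 ≅ Z^10, C_1 ≅ Z^16, C_2 ≅ Z^4.

Boundary ∂_1: C_1 → C_0 sends each edge [p,q] (with p < q) to q − p. For instance
  ∂DN = N − D.
The resulting 10×16 matrix has rank 9, and its Smith normal form has invariant factors (1,1,1,1,1,1,1,1,1).

Boundary ∂_2: C_2 → C_1 acts by ∂[p,q,r] = [q,r] − [p,r] + [p,q]. For instance
  ∂ADN = DN − AN + AD,
  ∂ADF = DF − AF + AD.
The resulting 16×4 matrix has rank 4, and its Smith normal form has invariant factors (1,1,1,1).

Now H_k = ker ∂_k / im ∂_{k+1}, so:

  H_0: rank C_0 − rank ∂_1 = 10 − 9 = 1, and the invariant factors of ∂_1 are all 1, so H_0 ≅ Z.
  H_1: rank ker ∂_1 − rank ∂_2 = (16 − 9) − 4 = 3, and the invariant factors of ∂_2 are all 1, so H_1 ≅ Z^3.
  H_2: rank ker ∂_2 − rank ∂_3 = (4 − 4) − 0 = 0, and there is no ∂_3, so H_2 ≅ 0.

As a check, the Euler characteristic is 10 − 16 + 4 = -2, which agrees with 1 − 3 + 0 = -2.

H_0 = Z,  H_1 = Z^3,  H_2 = 0.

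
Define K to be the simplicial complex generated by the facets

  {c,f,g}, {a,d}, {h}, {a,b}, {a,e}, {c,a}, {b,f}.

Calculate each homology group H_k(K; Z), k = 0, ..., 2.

We work with the vertex ordering a < b < c < d < e < f < g < h. The simplices of K, each written with vertices in increasing order, are:

  0-simplices (8): a, b, c, d, e, f, g, h
  1-simplices (8): ab, ac, ad, ae, bf, cf, cg, fg
  2-simplices (1): cfg

giving chain groups C_0 ≅ Z^8, C_1 ≅ Z^8, C_2 ≅ Z^1.

The boundary map ∂_1: C_1 → C_0 is given by ∂[p,q] = [q] − [p]. For instance
  ∂cg = g − c.
As a 8×8 matrix over Z this has rank 6, with invariant factors (1,1,1,1,1,1).

∂_2: C_2 → C_1 maps a triangle to the signed sum of its edges. For instance
  ∂cfg = fg − cg + cf.
This gives a 8×1 integer matrix of rank 1; reducing to Smith normal form yields diagonal entries (1).

Reading off H_k = ker ∂_k / im ∂_{k+1}:

  H_0: rank C_0 − rank ∂_1 = 8 − 6 = 2, and the invariant factors of ∂_1 are all 1, so H_0 ≅ Z^2.
  H_1: rank ker ∂_1 − rank ∂_2 = (8 − 6) − 1 = 1, and the invariant factors of ∂_2 are all 1, so H_1 ≅ Z.
  H_2: rank ker ∂_2 − rank ∂_3 = (1 − 1) − 0 = 0, and there is no ∂_3, so H_2 ≅ 0.

H_0 ≅ Z^2,  H_1 ≅ Z,  H_2 = 0.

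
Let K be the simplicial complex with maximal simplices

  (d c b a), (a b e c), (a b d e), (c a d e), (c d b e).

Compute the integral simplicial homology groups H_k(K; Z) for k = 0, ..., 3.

Fix the vertex order a < b < c < d < e and write every simplex with vertices in increasing order. Then dim K = 3 and the simplices of K are:

  0-simplices (5): a, b, c, d, e
  1-simplices (10): ab, ac, ad, ae, bc, bd, be, cd, ce, de
  2-simplices (10): abc, abd, abe, acd, ace, ade, bcd, bce, bde, cde
  3-simplices (5): abcd, abce, abde, acde, bcde

giving chain groups C_0 ≅ Z^5, C_1 ≅ Z^10, C_2 ≅ Z^10, C_3 ≅ Z^5.

∂_1: C_1 → C_0 sends each edge [p,q] (with p < q) to q − p. For instance
  ∂ab = b − a.
The 5×10 boundary matrix has rank 4 and Smith normal form diag(1,1,1,1).

Boundary ∂_2: C_2 → C_1 maps a triangle to the signed sum of its edges. For instance
  ∂bce = ce − be + bc,
  ∂bcd = cd − bd + bc.
The resulting 10×10 matrix has rank 6, and its Smith normal form has invariant factors (1,1,1,1,1,1).

Boundary ∂_3: C_3 → C_2 sends each 3-simplex σ to the alternating sum Σ_i (−1)^i (σ with its i-th vertex removed). For instance
  ∂abde = bde − ade + abe − abd,
  ∂abce = bce − ace + abe − abc.
As a 10×5 matrix over Z this has rank 4, with invariant factors (1,1,1,1).

Reading off H_k = ker ∂_k / im ∂_{k+1}:

  H_0: rank C_0 − rank ∂_1 = 5 − 4 = 1, and the invariant factors of ∂_1 are all 1, so H_0 = Z.
  H_1: rank ker ∂_1 − rank ∂_2 = (10 − 4) − 6 = 0, and the invariant factors of ∂_2 are all 1, so H_1 = 0.
  H_2: rank ker ∂_2 − rank ∂_3 = (10 − 6) − 4 = 0, and the invariant factors of ∂_3 are all 1, so H_2 = 0.
  H_3: rank ker ∂_3 − rank ∂_4 = (5 − 4) − 0 = 1, and there is no ∂_4, so H_3 = Z.

As a check, the Euler characteristic is 5 − 10 + 10 − 5 = 0, which agrees with 1 − 0 + 0 − 1 = 0.

H_0 ≅ Z,  H_1 = 0,  H_2 = 0,  H_3 ≅ Z.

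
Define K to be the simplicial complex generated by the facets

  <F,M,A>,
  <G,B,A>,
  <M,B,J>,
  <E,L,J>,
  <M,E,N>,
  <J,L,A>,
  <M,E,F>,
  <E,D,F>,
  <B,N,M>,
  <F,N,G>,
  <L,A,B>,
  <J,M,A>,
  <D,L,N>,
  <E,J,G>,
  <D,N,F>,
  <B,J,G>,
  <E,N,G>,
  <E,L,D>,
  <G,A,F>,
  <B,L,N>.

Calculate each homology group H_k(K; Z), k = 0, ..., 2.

Order the vertices as A < B < D < E < F < G < J < L < M < N. Listing each simplex with vertices in this order, K has dimension 2 with simplices:

  0-simplices (10): A, B, D, E, F, G, J, L, M, N
  1-simplices (30): AB, AF, AG, AJ, AL, AM, BG, BJ, BL, BM, BN, DE, DF, DL, DN, EF, EG, EJ, EL, EM, EN, FG, FM, FN, GJ, GN, JL, JM, LN, MN
  2-simplices (20): ABG, ABL, AFG, AFM, AJL, AJM, BGJ, BJM, BLN, BMN, DEF, DEL, DFN, DLN, EFM, EGJ, EGN, EJL, EMN, FGN

Hence C_0 ≅ Z^10, C_1 ≅ Z^30, C_2 ≅ Z^20.

∂_1: C_1 → C_0 maps an edge to its endpoints' difference, ∂[p,q] = q − p.
As a 10×30 matrix over Z this has rank 9, with invariant factors (1,1,1,1,1,1,1,1,1).

∂_2: C_2 → C_1 acts by ∂[p,q,r] = [q,r] − [p,r] + [p,q]. For instance
  ∂DEF = EF − DF + DE,
  ∂EMN = MN − EN + EM.
This gives a 30×20 integer matrix of rank 20; reducing to Smith normal form yields diagonal entries (1,1,1,1,1,1,1,1,1,1,1,1,1,1,1,1,1,1,1,2).

Computing H_k = (kernel of ∂_k) / (image of ∂_{k+1}):

  H_0: rank C_0 − rank ∂_1 = 10 − 9 = 1, and the invariant factors of ∂_1 are all 1, so H_0 ≅ Z.
  H_1: rank ker ∂_1 − rank ∂_2 = (30 − 9) − 20 = 1, and ∂_2 has invariant factor 2 > 1, so H_1 ≅ Z ⊕ Z/2.
  H_2: rank ker ∂_2 − rank ∂_3 = (20 − 20) − 0 = 0, and there is no ∂_3, so H_2 ≅ 0.

As a check, the Euler characteristic is 10 − 30 + 20 = 0, which agrees with 1 − 1 + 0 = 0.

H_0 = Z,  H_1 = Z ⊕ Z/2,  H_2 = 0.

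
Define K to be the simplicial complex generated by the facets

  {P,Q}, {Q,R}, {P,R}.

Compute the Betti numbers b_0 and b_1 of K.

Order the vertices as P < Q < R. Listing each simplex with vertices in this order, K has dimension 1 with simplices:

  0-simplices (3): P, Q, R
  1-simplices (3): PQ, PR, QR

so the chain groups are C_0 ≅ Z^3, C_1 ≅ Z^3.

Boundary ∂_1: C_1 → C_0 sends each edge [p,q] (with p < q) to q − p.
This gives a 3×3 integer matrix of rank 2; reducing to Smith normal form yields diagonal entries (1,1).

From H_k ≅ ker(∂_k) / im(∂_{k+1}) we obtain:

  H_0: rank C_0 − rank ∂_1 = 3 − 2 = 1, and the invariant factors of ∂_1 are all 1, so H_0 = Z.
  H_1: rank ker ∂_1 − rank ∂_2 = (3 − 2) − 0 = 1, and there is no ∂_2, so H_1 = Z.

As a check, the Euler characteristic is 3 − 3 = 0, which agrees with 1 − 1 = 0.

Hence the Betti numbers are b_0 = 1, b_1 = 1.

b_0 = 1, b_1 = 1.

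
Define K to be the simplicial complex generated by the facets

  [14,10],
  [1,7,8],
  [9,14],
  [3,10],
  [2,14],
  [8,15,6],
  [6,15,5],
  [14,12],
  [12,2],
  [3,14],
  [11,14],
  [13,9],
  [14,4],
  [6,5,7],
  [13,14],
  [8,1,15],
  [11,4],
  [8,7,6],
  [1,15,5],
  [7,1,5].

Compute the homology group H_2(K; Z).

H_2 ≅ Z.

Order the vertices as 1 < 2 < 3 < 4 < 5 < 6 < 7 < 8 < 9 < 10 < 11 < 12 < 13 < 14 < 15. Listing each simplex with vertices in this order, K has dimension 2 with simplices:

  0-simplices (15): [1], [2], [3], [4], [5], [6], [7], [8], [9], [10], [11], [12], [13], [14], [15]
  1-simplices (24): (24 of them)
  2-simplices (8): [1,5,7], [1,5,15], [1,7,8], [1,8,15], [5,6,7], [5,6,15], [6,7,8], [6,8,15]

giving chain groups C_0 ≅ Z^15, C_1 ≅ Z^24, C_2 ≅ Z^8.

∂_1: C_1 → C_0 is given by ∂[p,q] = [q] − [p].
As a 15×24 matrix over Z this has rank 13, with invariant factors (1,1,1,1,1,1,1,1,1,1,1,1,1).

Boundary ∂_2: C_2 → C_1 acts by ∂[p,q,r] = [q,r] − [p,r] + [p,q]. For instance
  ∂[1,8,15] = [8,15] − [1,15] + [1,8],
  ∂[1,5,7] = [5,7] − [1,7] + [1,5].
This gives a 24×8 integer matrix of rank 7; reducing to Smith normal form yields diagonal entries (1,1,1,1,1,1,1).

Computing H_k = (kernel of ∂_k) / (image of ∂_{k+1}):

  H_2: rank ker ∂_2 − rank ∂_3 = (8 − 7) − 0 = 1, and there is no ∂_3, so H_2 ≅ Z.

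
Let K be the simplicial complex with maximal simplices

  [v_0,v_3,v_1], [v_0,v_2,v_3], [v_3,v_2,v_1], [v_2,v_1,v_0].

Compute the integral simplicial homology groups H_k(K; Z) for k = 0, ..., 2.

H_0 ≅ Z,  H_1 = 0,  H_2 ≅ Z.

We work with the vertex ordering v_0 < v_1 < v_2 < v_3. The simplices of K, each written with vertices in increasing order, are:

  0-simplices (4): [v_0], [v_1], [v_2], [v_3]
  1-simplices (6): [v_0,v_1], [v_0,v_2], [v_0,v_3], [v_1,v_2], [v_1,v_3], [v_2,v_3]
  2-simplices (4): [v_0,v_1,v_2], [v_0,v_1,v_3], [v_0,v_2,v_3], [v_1,v_2,v_3]

Hence C_0 ≅ Z^4, C_1 ≅ Z^6, C_2 ≅ Z^4.

Boundary ∂_1: C_1 → C_0 maps an edge to its endpoints' difference, ∂[p,q] = q − p. For instance
  ∂[v_0,v_2] = [v_2] − [v_0].
The resulting 4×6 matrix has rank 3, and its Smith normal form has invariant factors (1,1,1).

The boundary map ∂_2: C_2 → C_1 maps a triangle to the signed sum of its edges. For instance
  ∂[v_0,v_2,v_3] = [v_2,v_3] − [v_0,v_3] + [v_0,v_2],
  ∂[v_0,v_1,v_2] = [v_1,v_2] − [v_0,v_2] + [v_0,v_1].
As a 6×4 matrix over Z this has rank 3, with invariant factors (1,1,1).

Now H_k = ker ∂_k / im ∂_{k+1}, so:

  H_0: rank C_0 − rank ∂_1 = 4 − 3 = 1, and the invariant factors of ∂_1 are all 1, so H_0 = Z.
  H_1: rank ker ∂_1 − rank ∂_2 = (6 − 3) − 3 = 0, and the invariant factors of ∂_2 are all 1, so H_1 = 0.
  H_2: rank ker ∂_2 − rank ∂_3 = (4 − 3) − 0 = 1, and there is no ∂_3, so H_2 = Z.

(K is a triangulation of the 2-sphere S^2.)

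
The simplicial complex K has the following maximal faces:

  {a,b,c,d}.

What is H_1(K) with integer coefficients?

H_1 = 0.

We work with the vertex ordering a < b < c < d. The simplices of K, each written with vertices in increasing order, are:

  0-simplices (4): a, b, c, d
  1-simplices (6): ab, ac, ad, bc, bd, cd
  2-simplices (4): abc, abd, acd, bcd
  3-simplices (1): abcd

Hence C_0 ≅ Z^4, C_1 ≅ Z^6, C_2 ≅ Z^4, C_3 ≅ Z^1.

∂_1: C_1 → C_0 maps an edge to its endpoints' difference, ∂[p,q] = q − p. For instance
  ∂ad = d − a.
The resulting 4×6 matrix has rank 3, and its Smith normal form has invariant factors (1,1,1).

The boundary map ∂_2: C_2 → C_1 sends each 2-simplex [p,q,r] to [q,r] − [p,r] + [p,q]. For instance
  ∂abd = bd − ad + ab,
  ∂bcd = cd − bd + bc.
The 6×4 boundary matrix has rank 3 and Smith normal form diag(1,1,1).

The boundary map ∂_3: C_3 → C_2 sends each 3-simplex σ to the alternating sum Σ_i (−1)^i (σ with its i-th vertex removed). For instance
  ∂abcd = bcd − acd + abd − abc.
As a 4×1 matrix over Z this has rank 1, with invariant factors (1).

From H_k ≅ ker(∂_k) / im(∂_{k+1}) we obtain:

  H_1: rank ker ∂_1 − rank ∂_2 = (6 − 3) − 3 = 0, and the invariant factors of ∂_2 are all 1, so H_1 = 0.

(K is a triangulation of the 3-simplex.)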